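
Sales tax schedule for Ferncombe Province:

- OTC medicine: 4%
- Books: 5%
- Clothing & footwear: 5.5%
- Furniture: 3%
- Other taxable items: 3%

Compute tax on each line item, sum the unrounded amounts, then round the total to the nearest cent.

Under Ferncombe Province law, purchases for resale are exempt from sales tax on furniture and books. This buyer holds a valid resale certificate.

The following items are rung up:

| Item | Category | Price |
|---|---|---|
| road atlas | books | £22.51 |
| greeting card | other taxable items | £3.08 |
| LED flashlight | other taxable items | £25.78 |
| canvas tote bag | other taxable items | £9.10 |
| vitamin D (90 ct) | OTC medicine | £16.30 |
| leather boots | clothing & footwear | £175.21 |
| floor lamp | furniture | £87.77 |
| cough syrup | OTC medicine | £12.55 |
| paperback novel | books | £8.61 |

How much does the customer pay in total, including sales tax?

£372.84

Road atlas £22.51: books, buyer-exempt → 0% → £0.00
Greeting card £3.08: other taxable items → 3% → £0.0924
LED flashlight £25.78: other taxable items → 3% → £0.7734
Canvas tote bag £9.10: other taxable items → 3% → £0.273
Vitamin D (90 ct) £16.30: OTC medicine → 4% → £0.652
Leather boots £175.21: clothing & footwear → 5.5% → £9.63655
Floor lamp £87.77: furniture, buyer-exempt → 0% → £0.00
Cough syrup £12.55: OTC medicine → 4% → £0.502
Paperback novel £8.61: books, buyer-exempt → 0% → £0.00
Subtotal = £360.91; unrounded tax = £11.92935 → £11.93; total due = £372.84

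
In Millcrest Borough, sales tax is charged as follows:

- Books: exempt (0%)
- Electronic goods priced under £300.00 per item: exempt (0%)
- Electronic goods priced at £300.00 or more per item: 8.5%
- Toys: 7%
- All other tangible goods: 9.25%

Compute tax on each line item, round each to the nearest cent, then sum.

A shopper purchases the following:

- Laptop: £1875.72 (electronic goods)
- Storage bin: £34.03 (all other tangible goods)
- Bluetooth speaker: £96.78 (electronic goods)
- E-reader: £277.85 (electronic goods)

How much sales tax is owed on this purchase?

Laptop £1875.72: electronic goods, £300.00 or more → 8.5% → £159.44
Storage bin £34.03: all other tangible goods → 9.25% → £3.15
Bluetooth speaker £96.78: electronic goods, under £300.00 → 0% → £0.00
E-reader £277.85: electronic goods, under £300.00 → 0% → £0.00
Total tax = £159.44 + £3.15 = £162.59

£162.59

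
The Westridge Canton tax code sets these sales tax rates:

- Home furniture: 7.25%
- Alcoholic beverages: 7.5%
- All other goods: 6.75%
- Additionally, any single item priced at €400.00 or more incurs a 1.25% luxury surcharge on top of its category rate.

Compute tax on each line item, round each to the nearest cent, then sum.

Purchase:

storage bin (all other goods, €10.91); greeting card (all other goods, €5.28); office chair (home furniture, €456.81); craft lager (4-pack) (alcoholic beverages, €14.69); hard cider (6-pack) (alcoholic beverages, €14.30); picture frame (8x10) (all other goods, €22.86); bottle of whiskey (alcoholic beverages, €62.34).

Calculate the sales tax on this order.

Storage bin €10.91: all other goods → 6.75% → €0.74
Greeting card €5.28: all other goods → 6.75% → €0.36
Office chair €456.81: home furniture → 7.25% + 1.25% surcharge = 8.5% → €38.83
Craft lager (4-pack) €14.69: alcoholic beverages → 7.5% → €1.10
Hard cider (6-pack) €14.30: alcoholic beverages → 7.5% → €1.07
Picture frame (8x10) €22.86: all other goods → 6.75% → €1.54
Bottle of whiskey €62.34: alcoholic beverages → 7.5% → €4.68
Total tax = €0.74 + €0.36 + €38.83 + €1.10 + €1.07 + €1.54 + €4.68 = €48.32

€48.32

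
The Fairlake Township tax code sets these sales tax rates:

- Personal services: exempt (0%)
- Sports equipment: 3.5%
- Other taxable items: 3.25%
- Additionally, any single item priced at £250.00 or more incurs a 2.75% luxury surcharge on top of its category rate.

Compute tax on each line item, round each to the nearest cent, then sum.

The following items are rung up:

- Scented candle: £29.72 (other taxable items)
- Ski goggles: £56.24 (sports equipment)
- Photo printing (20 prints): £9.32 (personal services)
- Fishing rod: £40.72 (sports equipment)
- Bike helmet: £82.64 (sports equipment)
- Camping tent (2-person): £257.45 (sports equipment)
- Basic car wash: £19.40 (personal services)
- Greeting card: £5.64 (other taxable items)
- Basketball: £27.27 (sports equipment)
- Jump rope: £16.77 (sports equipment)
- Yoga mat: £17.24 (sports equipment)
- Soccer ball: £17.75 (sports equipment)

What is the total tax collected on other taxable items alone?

£1.15

Scented candle £29.72: other taxable items → 3.25% → £0.97
Greeting card £5.64: other taxable items → 3.25% → £0.18
Tax on other taxable items = £0.97 + £0.18 = £1.15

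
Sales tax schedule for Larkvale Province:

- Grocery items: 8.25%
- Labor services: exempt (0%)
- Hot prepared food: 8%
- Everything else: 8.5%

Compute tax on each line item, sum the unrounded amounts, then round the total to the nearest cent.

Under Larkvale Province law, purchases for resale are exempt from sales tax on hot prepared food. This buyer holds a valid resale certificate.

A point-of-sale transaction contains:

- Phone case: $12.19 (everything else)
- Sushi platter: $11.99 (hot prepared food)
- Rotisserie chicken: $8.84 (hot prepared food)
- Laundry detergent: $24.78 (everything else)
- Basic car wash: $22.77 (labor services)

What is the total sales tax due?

Phone case $12.19: everything else → 8.5% → $1.03615
Sushi platter $11.99: hot prepared food, buyer-exempt → 0% → $0.00
Rotisserie chicken $8.84: hot prepared food, buyer-exempt → 0% → $0.00
Laundry detergent $24.78: everything else → 8.5% → $2.1063
Basic car wash $22.77: labor services → 0% → $0.00
Unrounded tax sum = $3.14245 → $3.14

$3.14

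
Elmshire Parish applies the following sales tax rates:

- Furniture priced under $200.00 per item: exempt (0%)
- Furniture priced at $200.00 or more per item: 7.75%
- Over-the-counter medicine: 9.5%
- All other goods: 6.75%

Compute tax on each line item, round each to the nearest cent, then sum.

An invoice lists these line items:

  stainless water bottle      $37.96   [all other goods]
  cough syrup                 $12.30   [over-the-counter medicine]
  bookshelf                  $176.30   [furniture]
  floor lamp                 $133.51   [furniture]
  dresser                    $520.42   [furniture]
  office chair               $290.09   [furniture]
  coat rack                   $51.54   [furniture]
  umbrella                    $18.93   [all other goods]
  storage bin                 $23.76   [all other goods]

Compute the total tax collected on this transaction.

$69.42

Stainless water bottle $37.96: all other goods → 6.75% → $2.56
Cough syrup $12.30: over-the-counter medicine → 9.5% → $1.17
Bookshelf $176.30: furniture, under $200.00 → 0% → $0.00
Floor lamp $133.51: furniture, under $200.00 → 0% → $0.00
Dresser $520.42: furniture, $200.00 or more → 7.75% → $40.33
Office chair $290.09: furniture, $200.00 or more → 7.75% → $22.48
Coat rack $51.54: furniture, under $200.00 → 0% → $0.00
Umbrella $18.93: all other goods → 6.75% → $1.28
Storage bin $23.76: all other goods → 6.75% → $1.60
Total tax = $2.56 + $1.17 + $40.33 + $22.48 + $1.28 + $1.60 = $69.42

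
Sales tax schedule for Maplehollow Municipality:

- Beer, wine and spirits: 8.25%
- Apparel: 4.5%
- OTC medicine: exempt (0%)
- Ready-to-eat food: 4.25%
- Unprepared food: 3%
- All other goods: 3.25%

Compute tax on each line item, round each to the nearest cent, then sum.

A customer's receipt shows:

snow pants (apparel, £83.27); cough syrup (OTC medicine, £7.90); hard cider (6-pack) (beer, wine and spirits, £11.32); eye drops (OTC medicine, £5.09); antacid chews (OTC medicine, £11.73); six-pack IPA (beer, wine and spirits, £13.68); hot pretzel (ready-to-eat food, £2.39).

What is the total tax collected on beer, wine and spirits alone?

Hard cider (6-pack) £11.32: beer, wine and spirits → 8.25% → £0.93
Six-pack IPA £13.68: beer, wine and spirits → 8.25% → £1.13
Tax on beer, wine and spirits = £0.93 + £1.13 = £2.06

£2.06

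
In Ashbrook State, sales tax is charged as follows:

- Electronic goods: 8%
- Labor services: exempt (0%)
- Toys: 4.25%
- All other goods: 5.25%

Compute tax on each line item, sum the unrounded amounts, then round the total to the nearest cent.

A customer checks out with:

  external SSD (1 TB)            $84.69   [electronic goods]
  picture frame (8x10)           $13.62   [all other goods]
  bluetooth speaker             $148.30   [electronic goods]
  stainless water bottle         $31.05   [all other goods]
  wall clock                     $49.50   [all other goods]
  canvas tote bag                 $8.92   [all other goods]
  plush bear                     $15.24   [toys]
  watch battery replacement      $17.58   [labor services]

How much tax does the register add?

$24.70

External SSD (1 TB) $84.69: electronic goods → 8% → $6.7752
Picture frame (8x10) $13.62: all other goods → 5.25% → $0.71505
Bluetooth speaker $148.30: electronic goods → 8% → $11.864
Stainless water bottle $31.05: all other goods → 5.25% → $1.630125
Wall clock $49.50: all other goods → 5.25% → $2.59875
Canvas tote bag $8.92: all other goods → 5.25% → $0.4683
Plush bear $15.24: toys → 4.25% → $0.6477
Watch battery replacement $17.58: labor services → 0% → $0.00
Unrounded tax sum = $24.699125 → $24.70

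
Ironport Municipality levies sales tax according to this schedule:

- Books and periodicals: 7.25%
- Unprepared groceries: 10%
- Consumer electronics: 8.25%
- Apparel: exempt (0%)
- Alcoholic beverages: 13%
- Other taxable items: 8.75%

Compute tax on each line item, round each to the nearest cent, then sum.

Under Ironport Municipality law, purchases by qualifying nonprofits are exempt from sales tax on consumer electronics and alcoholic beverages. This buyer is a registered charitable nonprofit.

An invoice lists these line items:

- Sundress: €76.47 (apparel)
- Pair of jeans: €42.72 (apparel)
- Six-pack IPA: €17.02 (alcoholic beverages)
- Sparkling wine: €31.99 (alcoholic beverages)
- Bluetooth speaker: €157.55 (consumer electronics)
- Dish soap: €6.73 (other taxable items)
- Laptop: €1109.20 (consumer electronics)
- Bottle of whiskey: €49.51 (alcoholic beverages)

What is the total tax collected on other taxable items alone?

€0.59

Dish soap €6.73: other taxable items → 8.75% → €0.59
Tax on other taxable items = €0.59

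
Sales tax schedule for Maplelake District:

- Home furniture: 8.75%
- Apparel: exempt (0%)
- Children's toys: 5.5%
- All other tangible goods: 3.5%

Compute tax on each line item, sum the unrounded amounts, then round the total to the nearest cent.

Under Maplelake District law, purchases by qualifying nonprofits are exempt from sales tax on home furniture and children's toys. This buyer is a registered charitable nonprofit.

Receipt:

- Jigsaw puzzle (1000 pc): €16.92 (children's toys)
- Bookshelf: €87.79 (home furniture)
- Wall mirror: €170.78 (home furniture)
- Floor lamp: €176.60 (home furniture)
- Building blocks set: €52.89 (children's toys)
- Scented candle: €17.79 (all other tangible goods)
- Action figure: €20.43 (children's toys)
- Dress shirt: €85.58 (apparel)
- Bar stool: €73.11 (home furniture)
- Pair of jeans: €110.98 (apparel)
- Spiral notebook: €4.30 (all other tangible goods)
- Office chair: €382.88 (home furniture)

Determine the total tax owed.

€0.77

Jigsaw puzzle (1000 pc) €16.92: children's toys, buyer-exempt → 0% → €0.00
Bookshelf €87.79: home furniture, buyer-exempt → 0% → €0.00
Wall mirror €170.78: home furniture, buyer-exempt → 0% → €0.00
Floor lamp €176.60: home furniture, buyer-exempt → 0% → €0.00
Building blocks set €52.89: children's toys, buyer-exempt → 0% → €0.00
Scented candle €17.79: all other tangible goods → 3.5% → €0.62265
Action figure €20.43: children's toys, buyer-exempt → 0% → €0.00
Dress shirt €85.58: apparel → 0% → €0.00
Bar stool €73.11: home furniture, buyer-exempt → 0% → €0.00
Pair of jeans €110.98: apparel → 0% → €0.00
Spiral notebook €4.30: all other tangible goods → 3.5% → €0.1505
Office chair €382.88: home furniture, buyer-exempt → 0% → €0.00
Unrounded tax sum = €0.77315 → €0.77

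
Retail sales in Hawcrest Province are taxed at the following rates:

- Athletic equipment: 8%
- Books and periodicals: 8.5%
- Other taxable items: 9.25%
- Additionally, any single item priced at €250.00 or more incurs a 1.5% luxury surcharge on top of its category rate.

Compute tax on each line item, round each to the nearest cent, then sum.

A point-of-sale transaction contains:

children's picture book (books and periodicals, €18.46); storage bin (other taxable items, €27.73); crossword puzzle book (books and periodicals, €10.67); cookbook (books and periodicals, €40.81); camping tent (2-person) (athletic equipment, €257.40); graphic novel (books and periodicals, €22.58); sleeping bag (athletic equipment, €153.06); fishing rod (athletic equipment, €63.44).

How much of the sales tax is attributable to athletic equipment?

Camping tent (2-person) €257.40: athletic equipment → 8% + 1.5% surcharge = 9.5% → €24.45
Sleeping bag €153.06: athletic equipment → 8% → €12.24
Fishing rod €63.44: athletic equipment → 8% → €5.08
Tax on athletic equipment = €24.45 + €12.24 + €5.08 = €41.77

€41.77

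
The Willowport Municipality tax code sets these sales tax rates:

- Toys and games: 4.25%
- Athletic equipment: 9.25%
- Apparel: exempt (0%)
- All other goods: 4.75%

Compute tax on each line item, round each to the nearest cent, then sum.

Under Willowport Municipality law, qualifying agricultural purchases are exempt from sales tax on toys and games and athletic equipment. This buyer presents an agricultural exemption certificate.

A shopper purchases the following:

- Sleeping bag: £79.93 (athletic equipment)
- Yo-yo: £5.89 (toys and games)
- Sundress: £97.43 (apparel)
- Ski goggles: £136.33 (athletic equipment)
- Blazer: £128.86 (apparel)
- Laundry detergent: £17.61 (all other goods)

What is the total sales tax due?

Sleeping bag £79.93: athletic equipment, buyer-exempt → 0% → £0.00
Yo-yo £5.89: toys and games, buyer-exempt → 0% → £0.00
Sundress £97.43: apparel → 0% → £0.00
Ski goggles £136.33: athletic equipment, buyer-exempt → 0% → £0.00
Blazer £128.86: apparel → 0% → £0.00
Laundry detergent £17.61: all other goods → 4.75% → £0.84
Total tax = £0.84

£0.84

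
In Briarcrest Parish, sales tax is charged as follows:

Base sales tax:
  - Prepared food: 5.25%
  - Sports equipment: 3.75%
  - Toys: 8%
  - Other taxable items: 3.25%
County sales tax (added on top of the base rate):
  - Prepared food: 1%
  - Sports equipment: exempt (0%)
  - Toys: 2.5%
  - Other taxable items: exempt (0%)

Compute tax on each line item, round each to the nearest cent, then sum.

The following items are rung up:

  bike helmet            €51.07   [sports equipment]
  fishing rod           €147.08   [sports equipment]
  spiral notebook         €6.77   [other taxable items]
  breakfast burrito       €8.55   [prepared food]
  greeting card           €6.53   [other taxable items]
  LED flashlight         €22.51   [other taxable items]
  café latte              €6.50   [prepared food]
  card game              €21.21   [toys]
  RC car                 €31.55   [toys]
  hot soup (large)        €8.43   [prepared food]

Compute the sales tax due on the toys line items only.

Card game €21.21: toys → 8% + 2.5% county = 10.5% → €2.23
RC car €31.55: toys → 8% + 2.5% county = 10.5% → €3.31
Tax on toys = €2.23 + €3.31 = €5.54

€5.54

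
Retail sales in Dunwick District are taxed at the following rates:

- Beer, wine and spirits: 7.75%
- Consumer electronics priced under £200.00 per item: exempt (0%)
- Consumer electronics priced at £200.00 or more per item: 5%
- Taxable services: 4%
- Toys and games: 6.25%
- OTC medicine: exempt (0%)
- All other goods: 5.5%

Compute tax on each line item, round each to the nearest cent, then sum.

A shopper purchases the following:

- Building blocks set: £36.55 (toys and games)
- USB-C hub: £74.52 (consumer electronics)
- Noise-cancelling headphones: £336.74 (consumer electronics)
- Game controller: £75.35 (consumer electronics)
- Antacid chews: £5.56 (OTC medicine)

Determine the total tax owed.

Building blocks set £36.55: toys and games → 6.25% → £2.28
USB-C hub £74.52: consumer electronics, under £200.00 → 0% → £0.00
Noise-cancelling headphones £336.74: consumer electronics, £200.00 or more → 5% → £16.84
Game controller £75.35: consumer electronics, under £200.00 → 0% → £0.00
Antacid chews £5.56: OTC medicine → 0% → £0.00
Total tax = £2.28 + £16.84 = £19.12

£19.12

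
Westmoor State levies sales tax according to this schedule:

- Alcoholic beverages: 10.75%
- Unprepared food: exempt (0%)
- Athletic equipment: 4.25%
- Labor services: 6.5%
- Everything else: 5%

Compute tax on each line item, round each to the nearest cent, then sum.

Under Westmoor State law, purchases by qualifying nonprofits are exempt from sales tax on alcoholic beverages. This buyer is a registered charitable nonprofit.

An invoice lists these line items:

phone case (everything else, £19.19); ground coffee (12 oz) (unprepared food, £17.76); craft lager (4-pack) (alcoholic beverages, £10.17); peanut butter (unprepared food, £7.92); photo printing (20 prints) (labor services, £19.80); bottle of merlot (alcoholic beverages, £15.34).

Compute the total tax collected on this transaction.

Phone case £19.19: everything else → 5% → £0.96
Ground coffee (12 oz) £17.76: unprepared food → 0% → £0.00
Craft lager (4-pack) £10.17: alcoholic beverages, buyer-exempt → 0% → £0.00
Peanut butter £7.92: unprepared food → 0% → £0.00
Photo printing (20 prints) £19.80: labor services → 6.5% → £1.29
Bottle of merlot £15.34: alcoholic beverages, buyer-exempt → 0% → £0.00
Total tax = £0.96 + £1.29 = £2.25

£2.25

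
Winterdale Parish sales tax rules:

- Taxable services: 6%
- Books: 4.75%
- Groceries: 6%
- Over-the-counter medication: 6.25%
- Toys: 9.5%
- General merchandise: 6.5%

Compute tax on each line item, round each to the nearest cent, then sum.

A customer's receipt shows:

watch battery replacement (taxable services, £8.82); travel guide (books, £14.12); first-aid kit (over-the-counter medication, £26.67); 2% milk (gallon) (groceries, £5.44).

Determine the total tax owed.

Watch battery replacement £8.82: taxable services → 6% → £0.53
Travel guide £14.12: books → 4.75% → £0.67
First-aid kit £26.67: over-the-counter medication → 6.25% → £1.67
2% milk (gallon) £5.44: groceries → 6% → £0.33
Total tax = £0.53 + £0.67 + £1.67 + £0.33 = £3.20

£3.20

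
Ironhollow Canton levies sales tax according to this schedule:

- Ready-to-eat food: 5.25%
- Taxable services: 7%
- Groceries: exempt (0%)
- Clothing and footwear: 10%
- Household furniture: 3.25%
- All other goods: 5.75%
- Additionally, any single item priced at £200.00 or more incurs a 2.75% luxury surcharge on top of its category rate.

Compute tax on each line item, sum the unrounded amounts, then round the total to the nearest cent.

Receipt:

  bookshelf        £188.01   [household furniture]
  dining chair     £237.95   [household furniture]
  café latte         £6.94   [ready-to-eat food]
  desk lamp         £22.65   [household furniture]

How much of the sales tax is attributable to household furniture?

Bookshelf £188.01: household furniture → 3.25% → £6.110325
Dining chair £237.95: household furniture → 3.25% + 2.75% surcharge = 6% → £14.277
Desk lamp £22.65: household furniture → 3.25% → £0.736125
Tax on household furniture: unrounded sum = £21.12345 → £21.12

£21.12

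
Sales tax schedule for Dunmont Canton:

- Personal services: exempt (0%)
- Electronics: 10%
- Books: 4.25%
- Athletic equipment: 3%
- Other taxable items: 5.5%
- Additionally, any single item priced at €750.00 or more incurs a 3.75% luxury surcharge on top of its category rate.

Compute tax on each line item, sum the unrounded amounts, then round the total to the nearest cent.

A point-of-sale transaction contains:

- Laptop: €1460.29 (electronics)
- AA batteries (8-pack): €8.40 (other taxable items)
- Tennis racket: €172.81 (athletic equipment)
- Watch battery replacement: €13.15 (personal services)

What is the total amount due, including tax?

€1861.09

Laptop €1460.29: electronics → 10% + 3.75% surcharge = 13.75% → €200.789875
AA batteries (8-pack) €8.40: other taxable items → 5.5% → €0.462
Tennis racket €172.81: athletic equipment → 3% → €5.1843
Watch battery replacement €13.15: personal services → 0% → €0.00
Subtotal = €1654.65; unrounded tax = €206.436175 → €206.44; total due = €1861.09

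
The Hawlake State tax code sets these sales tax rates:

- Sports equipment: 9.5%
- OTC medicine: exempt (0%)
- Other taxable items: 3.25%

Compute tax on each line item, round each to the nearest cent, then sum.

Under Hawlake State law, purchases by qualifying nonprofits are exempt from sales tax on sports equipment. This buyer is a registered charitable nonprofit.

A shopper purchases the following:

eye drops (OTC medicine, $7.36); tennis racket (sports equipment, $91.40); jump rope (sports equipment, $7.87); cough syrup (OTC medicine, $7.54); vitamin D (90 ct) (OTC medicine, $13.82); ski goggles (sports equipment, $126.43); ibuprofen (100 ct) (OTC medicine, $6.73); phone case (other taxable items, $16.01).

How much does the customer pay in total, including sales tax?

$277.68

Eye drops $7.36: OTC medicine → 0% → $0.00
Tennis racket $91.40: sports equipment, buyer-exempt → 0% → $0.00
Jump rope $7.87: sports equipment, buyer-exempt → 0% → $0.00
Cough syrup $7.54: OTC medicine → 0% → $0.00
Vitamin D (90 ct) $13.82: OTC medicine → 0% → $0.00
Ski goggles $126.43: sports equipment, buyer-exempt → 0% → $0.00
Ibuprofen (100 ct) $6.73: OTC medicine → 0% → $0.00
Phone case $16.01: other taxable items → 3.25% → $0.52
Subtotal = $277.16; tax = $0.52; total due = $277.68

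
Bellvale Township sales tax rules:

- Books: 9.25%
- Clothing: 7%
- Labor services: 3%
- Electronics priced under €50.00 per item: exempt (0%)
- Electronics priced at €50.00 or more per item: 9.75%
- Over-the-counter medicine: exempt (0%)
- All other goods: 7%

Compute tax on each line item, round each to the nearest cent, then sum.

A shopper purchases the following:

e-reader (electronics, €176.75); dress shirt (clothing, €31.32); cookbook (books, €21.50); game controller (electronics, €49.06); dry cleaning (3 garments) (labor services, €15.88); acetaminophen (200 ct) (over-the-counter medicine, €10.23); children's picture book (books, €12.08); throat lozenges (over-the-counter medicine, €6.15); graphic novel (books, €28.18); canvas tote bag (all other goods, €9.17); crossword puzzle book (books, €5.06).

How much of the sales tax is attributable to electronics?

E-reader €176.75: electronics, €50.00 or more → 9.75% → €17.23
Game controller €49.06: electronics, under €50.00 → 0% → €0.00
Tax on electronics = €17.23 + €0.00 = €17.23

€17.23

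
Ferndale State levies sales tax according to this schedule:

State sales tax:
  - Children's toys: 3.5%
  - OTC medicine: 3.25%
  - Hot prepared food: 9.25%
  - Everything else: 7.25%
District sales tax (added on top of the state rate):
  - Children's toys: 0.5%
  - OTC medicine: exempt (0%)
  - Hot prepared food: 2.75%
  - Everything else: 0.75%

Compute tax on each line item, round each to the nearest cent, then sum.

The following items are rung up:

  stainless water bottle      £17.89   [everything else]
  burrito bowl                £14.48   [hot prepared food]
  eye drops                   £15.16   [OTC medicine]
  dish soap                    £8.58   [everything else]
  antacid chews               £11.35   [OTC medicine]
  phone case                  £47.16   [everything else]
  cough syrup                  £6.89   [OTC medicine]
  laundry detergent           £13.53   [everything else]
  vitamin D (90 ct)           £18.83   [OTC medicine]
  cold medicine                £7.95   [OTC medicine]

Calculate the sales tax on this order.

Stainless water bottle £17.89: everything else → 7.25% + 0.75% district = 8% → £1.43
Burrito bowl £14.48: hot prepared food → 9.25% + 2.75% district = 12% → £1.74
Eye drops £15.16: OTC medicine → 3.25% + 0% district = 3.25% → £0.49
Dish soap £8.58: everything else → 7.25% + 0.75% district = 8% → £0.69
Antacid chews £11.35: OTC medicine → 3.25% + 0% district = 3.25% → £0.37
Phone case £47.16: everything else → 7.25% + 0.75% district = 8% → £3.77
Cough syrup £6.89: OTC medicine → 3.25% + 0% district = 3.25% → £0.22
Laundry detergent £13.53: everything else → 7.25% + 0.75% district = 8% → £1.08
Vitamin D (90 ct) £18.83: OTC medicine → 3.25% + 0% district = 3.25% → £0.61
Cold medicine £7.95: OTC medicine → 3.25% + 0% district = 3.25% → £0.26
Total tax = £1.43 + £1.74 + £0.49 + £0.69 + £0.37 + £3.77 + £0.22 + £1.08 + £0.61 + £0.26 = £10.66

£10.66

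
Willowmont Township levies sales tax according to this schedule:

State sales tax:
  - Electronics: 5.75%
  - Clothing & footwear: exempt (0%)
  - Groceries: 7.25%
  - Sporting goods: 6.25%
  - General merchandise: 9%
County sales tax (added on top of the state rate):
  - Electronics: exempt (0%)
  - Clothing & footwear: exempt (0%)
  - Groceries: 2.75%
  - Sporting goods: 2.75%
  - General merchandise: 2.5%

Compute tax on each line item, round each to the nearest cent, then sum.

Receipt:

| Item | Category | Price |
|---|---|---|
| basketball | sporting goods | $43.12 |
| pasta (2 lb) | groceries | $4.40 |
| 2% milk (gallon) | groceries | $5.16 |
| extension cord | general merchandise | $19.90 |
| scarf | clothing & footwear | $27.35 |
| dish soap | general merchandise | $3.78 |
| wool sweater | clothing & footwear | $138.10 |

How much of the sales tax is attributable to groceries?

$0.96

Pasta (2 lb) $4.40: groceries → 7.25% + 2.75% county = 10% → $0.44
2% milk (gallon) $5.16: groceries → 7.25% + 2.75% county = 10% → $0.52
Tax on groceries = $0.44 + $0.52 = $0.96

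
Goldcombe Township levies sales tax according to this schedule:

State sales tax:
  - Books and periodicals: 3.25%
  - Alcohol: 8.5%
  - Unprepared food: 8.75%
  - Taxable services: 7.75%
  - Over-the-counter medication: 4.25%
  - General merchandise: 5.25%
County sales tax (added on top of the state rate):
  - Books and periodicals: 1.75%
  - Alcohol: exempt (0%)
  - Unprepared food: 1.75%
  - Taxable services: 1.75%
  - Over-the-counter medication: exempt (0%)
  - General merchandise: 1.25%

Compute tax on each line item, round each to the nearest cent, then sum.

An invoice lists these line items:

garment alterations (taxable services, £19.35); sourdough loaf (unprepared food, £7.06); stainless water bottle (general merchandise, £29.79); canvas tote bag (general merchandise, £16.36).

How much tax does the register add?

£5.58

Garment alterations £19.35: taxable services → 7.75% + 1.75% county = 9.5% → £1.84
Sourdough loaf £7.06: unprepared food → 8.75% + 1.75% county = 10.5% → £0.74
Stainless water bottle £29.79: general merchandise → 5.25% + 1.25% county = 6.5% → £1.94
Canvas tote bag £16.36: general merchandise → 5.25% + 1.25% county = 6.5% → £1.06
Total tax = £1.84 + £0.74 + £1.94 + £1.06 = £5.58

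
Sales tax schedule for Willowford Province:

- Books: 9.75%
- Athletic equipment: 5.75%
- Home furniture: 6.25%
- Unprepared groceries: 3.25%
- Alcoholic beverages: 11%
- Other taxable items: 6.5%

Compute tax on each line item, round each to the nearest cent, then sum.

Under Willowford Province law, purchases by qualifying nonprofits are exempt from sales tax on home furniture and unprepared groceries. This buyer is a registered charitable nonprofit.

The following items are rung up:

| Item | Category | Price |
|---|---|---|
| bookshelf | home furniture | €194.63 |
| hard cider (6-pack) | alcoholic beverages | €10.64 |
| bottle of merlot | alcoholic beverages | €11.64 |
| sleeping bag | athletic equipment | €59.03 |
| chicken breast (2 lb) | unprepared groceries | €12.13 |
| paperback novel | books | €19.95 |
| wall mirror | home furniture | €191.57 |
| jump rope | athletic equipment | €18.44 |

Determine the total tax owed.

Bookshelf €194.63: home furniture, buyer-exempt → 0% → €0.00
Hard cider (6-pack) €10.64: alcoholic beverages → 11% → €1.17
Bottle of merlot €11.64: alcoholic beverages → 11% → €1.28
Sleeping bag €59.03: athletic equipment → 5.75% → €3.39
Chicken breast (2 lb) €12.13: unprepared groceries, buyer-exempt → 0% → €0.00
Paperback novel €19.95: books → 9.75% → €1.95
Wall mirror €191.57: home furniture, buyer-exempt → 0% → €0.00
Jump rope €18.44: athletic equipment → 5.75% → €1.06
Total tax = €1.17 + €1.28 + €3.39 + €1.95 + €1.06 = €8.85

€8.85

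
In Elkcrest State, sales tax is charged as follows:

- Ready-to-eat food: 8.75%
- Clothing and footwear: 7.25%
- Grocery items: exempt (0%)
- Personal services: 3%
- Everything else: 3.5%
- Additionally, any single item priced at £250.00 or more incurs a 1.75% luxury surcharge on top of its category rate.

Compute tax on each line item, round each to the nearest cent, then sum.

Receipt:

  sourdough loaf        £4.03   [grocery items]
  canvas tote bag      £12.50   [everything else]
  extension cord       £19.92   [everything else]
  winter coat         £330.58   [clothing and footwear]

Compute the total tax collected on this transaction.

£30.89

Sourdough loaf £4.03: grocery items → 0% → £0.00
Canvas tote bag £12.50: everything else → 3.5% → £0.44
Extension cord £19.92: everything else → 3.5% → £0.70
Winter coat £330.58: clothing and footwear → 7.25% + 1.75% surcharge = 9% → £29.75
Total tax = £0.44 + £0.70 + £29.75 = £30.89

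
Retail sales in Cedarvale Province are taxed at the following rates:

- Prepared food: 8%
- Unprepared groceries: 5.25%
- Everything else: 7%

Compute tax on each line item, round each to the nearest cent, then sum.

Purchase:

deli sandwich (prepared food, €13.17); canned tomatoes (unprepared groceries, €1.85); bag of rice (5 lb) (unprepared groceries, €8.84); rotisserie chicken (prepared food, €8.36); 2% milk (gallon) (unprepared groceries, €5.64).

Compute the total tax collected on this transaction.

€2.58

Deli sandwich €13.17: prepared food → 8% → €1.05
Canned tomatoes €1.85: unprepared groceries → 5.25% → €0.10
Bag of rice (5 lb) €8.84: unprepared groceries → 5.25% → €0.46
Rotisserie chicken €8.36: prepared food → 8% → €0.67
2% milk (gallon) €5.64: unprepared groceries → 5.25% → €0.30
Total tax = €1.05 + €0.10 + €0.46 + €0.67 + €0.30 = €2.58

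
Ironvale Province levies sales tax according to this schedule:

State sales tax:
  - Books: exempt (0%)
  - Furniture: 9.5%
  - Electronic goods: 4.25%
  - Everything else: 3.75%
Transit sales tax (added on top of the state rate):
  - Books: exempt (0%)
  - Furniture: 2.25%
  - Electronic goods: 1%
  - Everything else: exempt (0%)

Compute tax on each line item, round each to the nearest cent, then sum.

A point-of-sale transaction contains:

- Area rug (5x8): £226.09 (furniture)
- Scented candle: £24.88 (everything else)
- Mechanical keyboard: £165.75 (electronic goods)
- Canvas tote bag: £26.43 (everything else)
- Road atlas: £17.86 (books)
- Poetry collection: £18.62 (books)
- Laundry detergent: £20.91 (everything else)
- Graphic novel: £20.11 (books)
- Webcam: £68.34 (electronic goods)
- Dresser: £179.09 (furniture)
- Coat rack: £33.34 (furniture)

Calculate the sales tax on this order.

£66.52

Area rug (5x8) £226.09: furniture → 9.5% + 2.25% transit = 11.75% → £26.57
Scented candle £24.88: everything else → 3.75% + 0% transit = 3.75% → £0.93
Mechanical keyboard £165.75: electronic goods → 4.25% + 1% transit = 5.25% → £8.70
Canvas tote bag £26.43: everything else → 3.75% + 0% transit = 3.75% → £0.99
Road atlas £17.86: books → 0% + 0% transit = 0% → £0.00
Poetry collection £18.62: books → 0% + 0% transit = 0% → £0.00
Laundry detergent £20.91: everything else → 3.75% + 0% transit = 3.75% → £0.78
Graphic novel £20.11: books → 0% + 0% transit = 0% → £0.00
Webcam £68.34: electronic goods → 4.25% + 1% transit = 5.25% → £3.59
Dresser £179.09: furniture → 9.5% + 2.25% transit = 11.75% → £21.04
Coat rack £33.34: furniture → 9.5% + 2.25% transit = 11.75% → £3.92
Total tax = £26.57 + £0.93 + £8.70 + £0.99 + £0.78 + £3.59 + £21.04 + £3.92 = £66.52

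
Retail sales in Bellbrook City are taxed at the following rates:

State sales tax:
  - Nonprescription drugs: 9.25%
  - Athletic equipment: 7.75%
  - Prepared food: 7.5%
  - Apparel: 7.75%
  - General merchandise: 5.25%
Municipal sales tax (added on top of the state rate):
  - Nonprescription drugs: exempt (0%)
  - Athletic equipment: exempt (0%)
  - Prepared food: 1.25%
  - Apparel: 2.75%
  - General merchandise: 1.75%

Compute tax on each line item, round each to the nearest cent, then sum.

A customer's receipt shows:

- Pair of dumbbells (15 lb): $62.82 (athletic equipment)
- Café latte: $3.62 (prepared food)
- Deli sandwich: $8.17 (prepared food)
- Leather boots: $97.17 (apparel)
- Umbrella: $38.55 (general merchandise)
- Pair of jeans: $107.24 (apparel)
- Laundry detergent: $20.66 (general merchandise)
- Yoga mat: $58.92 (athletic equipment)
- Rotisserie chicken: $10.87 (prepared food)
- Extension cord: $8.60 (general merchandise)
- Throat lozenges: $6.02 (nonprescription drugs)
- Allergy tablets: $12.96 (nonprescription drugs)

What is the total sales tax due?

Pair of dumbbells (15 lb) $62.82: athletic equipment → 7.75% + 0% municipal = 7.75% → $4.87
Café latte $3.62: prepared food → 7.5% + 1.25% municipal = 8.75% → $0.32
Deli sandwich $8.17: prepared food → 7.5% + 1.25% municipal = 8.75% → $0.71
Leather boots $97.17: apparel → 7.75% + 2.75% municipal = 10.5% → $10.20
Umbrella $38.55: general merchandise → 5.25% + 1.75% municipal = 7% → $2.70
Pair of jeans $107.24: apparel → 7.75% + 2.75% municipal = 10.5% → $11.26
Laundry detergent $20.66: general merchandise → 5.25% + 1.75% municipal = 7% → $1.45
Yoga mat $58.92: athletic equipment → 7.75% + 0% municipal = 7.75% → $4.57
Rotisserie chicken $10.87: prepared food → 7.5% + 1.25% municipal = 8.75% → $0.95
Extension cord $8.60: general merchandise → 5.25% + 1.75% municipal = 7% → $0.60
Throat lozenges $6.02: nonprescription drugs → 9.25% + 0% municipal = 9.25% → $0.56
Allergy tablets $12.96: nonprescription drugs → 9.25% + 0% municipal = 9.25% → $1.20
Total tax = $4.87 + $0.32 + $0.71 + $10.20 + $2.70 + $11.26 + $1.45 + $4.57 + $0.95 + $0.60 + $0.56 + $1.20 = $39.39

$39.39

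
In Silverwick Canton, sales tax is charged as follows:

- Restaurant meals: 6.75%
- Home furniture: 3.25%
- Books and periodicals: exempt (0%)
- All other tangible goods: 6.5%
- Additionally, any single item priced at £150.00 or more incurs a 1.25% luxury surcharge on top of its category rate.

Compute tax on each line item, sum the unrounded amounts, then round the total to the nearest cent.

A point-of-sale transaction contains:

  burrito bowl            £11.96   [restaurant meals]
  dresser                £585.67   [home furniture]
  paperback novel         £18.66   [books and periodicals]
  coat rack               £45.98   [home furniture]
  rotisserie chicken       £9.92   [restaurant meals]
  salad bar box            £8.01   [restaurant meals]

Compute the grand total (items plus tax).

£710.07

Burrito bowl £11.96: restaurant meals → 6.75% → £0.8073
Dresser £585.67: home furniture → 3.25% + 1.25% surcharge = 4.5% → £26.35515
Paperback novel £18.66: books and periodicals → 0% → £0.00
Coat rack £45.98: home furniture → 3.25% → £1.49435
Rotisserie chicken £9.92: restaurant meals → 6.75% → £0.6696
Salad bar box £8.01: restaurant meals → 6.75% → £0.540675
Subtotal = £680.20; unrounded tax = £29.867075 → £29.87; total due = £710.07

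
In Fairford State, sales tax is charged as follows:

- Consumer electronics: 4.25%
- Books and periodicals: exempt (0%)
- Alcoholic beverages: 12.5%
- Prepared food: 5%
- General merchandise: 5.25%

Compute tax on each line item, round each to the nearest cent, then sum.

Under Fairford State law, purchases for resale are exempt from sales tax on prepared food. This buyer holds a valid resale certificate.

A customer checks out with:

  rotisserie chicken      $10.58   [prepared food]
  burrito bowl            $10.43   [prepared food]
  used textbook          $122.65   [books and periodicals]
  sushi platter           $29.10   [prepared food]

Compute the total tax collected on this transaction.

$0.00

Rotisserie chicken $10.58: prepared food, buyer-exempt → 0% → $0.00
Burrito bowl $10.43: prepared food, buyer-exempt → 0% → $0.00
Used textbook $122.65: books and periodicals → 0% → $0.00
Sushi platter $29.10: prepared food, buyer-exempt → 0% → $0.00
Total tax = $0.00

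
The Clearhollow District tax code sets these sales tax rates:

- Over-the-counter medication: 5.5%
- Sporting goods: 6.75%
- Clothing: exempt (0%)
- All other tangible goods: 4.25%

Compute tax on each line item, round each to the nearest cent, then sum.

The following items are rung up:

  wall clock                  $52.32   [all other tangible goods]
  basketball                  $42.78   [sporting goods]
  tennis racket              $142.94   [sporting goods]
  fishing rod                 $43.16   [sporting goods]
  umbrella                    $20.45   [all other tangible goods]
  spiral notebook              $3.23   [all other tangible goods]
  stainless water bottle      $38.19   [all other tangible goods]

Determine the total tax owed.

$20.30

Wall clock $52.32: all other tangible goods → 4.25% → $2.22
Basketball $42.78: sporting goods → 6.75% → $2.89
Tennis racket $142.94: sporting goods → 6.75% → $9.65
Fishing rod $43.16: sporting goods → 6.75% → $2.91
Umbrella $20.45: all other tangible goods → 4.25% → $0.87
Spiral notebook $3.23: all other tangible goods → 4.25% → $0.14
Stainless water bottle $38.19: all other tangible goods → 4.25% → $1.62
Total tax = $2.22 + $2.89 + $9.65 + $2.91 + $0.87 + $0.14 + $1.62 = $20.30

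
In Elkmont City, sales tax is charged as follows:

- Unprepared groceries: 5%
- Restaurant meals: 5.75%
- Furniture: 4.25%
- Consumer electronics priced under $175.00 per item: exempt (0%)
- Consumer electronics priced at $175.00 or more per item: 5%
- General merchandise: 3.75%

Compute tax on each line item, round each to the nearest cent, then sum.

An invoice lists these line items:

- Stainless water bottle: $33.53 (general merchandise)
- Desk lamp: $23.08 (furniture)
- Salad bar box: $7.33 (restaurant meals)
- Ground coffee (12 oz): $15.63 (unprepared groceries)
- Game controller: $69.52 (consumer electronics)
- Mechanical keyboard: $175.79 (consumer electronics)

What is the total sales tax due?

Stainless water bottle $33.53: general merchandise → 3.75% → $1.26
Desk lamp $23.08: furniture → 4.25% → $0.98
Salad bar box $7.33: restaurant meals → 5.75% → $0.42
Ground coffee (12 oz) $15.63: unprepared groceries → 5% → $0.78
Game controller $69.52: consumer electronics, under $175.00 → 0% → $0.00
Mechanical keyboard $175.79: consumer electronics, $175.00 or more → 5% → $8.79
Total tax = $1.26 + $0.98 + $0.42 + $0.78 + $8.79 = $12.23

$12.23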